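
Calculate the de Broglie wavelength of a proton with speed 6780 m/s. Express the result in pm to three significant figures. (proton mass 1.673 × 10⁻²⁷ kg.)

p = mv = 1.673 × 10⁻²⁷ × 6780 = 1.134 × 10⁻²³ kg·m/s.
λ = h/p = 6.626 × 10⁻³⁴ / 1.134 × 10⁻²³ = 5.84 × 10⁻¹¹ m = 58.4 pm.

λ = 58.4 pm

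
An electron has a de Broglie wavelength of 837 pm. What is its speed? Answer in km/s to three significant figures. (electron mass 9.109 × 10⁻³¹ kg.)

p = h/λ = 6.626 × 10⁻³⁴ / 8.370 × 10⁻¹⁰ = 7.916 × 10⁻²⁵ kg·m/s.
v = p/m = 7.916 × 10⁻²⁵ / 9.109 × 10⁻³¹ = 8.69 × 10⁵ m/s = 869 km/s.

v = 869 km/s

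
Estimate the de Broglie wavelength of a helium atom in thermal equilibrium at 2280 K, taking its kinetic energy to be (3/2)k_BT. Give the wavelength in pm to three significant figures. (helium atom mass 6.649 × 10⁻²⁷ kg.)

λ = 26.4 pm

KE = (3/2)k_BT = 1.5 × 1.381 × 10⁻²³ × 2280 = 4.723 × 10⁻²⁰ J.
p = √(2mKE) = √(2 × 6.649 × 10⁻²⁷ × 4.723 × 10⁻²⁰) = 2.506 × 10⁻²³ kg·m/s.
λ = h/p = 2.64 × 10⁻¹¹ m = 26.4 pm.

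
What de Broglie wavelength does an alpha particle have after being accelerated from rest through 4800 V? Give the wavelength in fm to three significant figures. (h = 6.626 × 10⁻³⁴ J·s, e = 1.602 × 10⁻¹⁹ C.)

λ = 147 fm

KE = 2eV = 2 × 1.602 × 10⁻¹⁹ × 4800 = 1.538 × 10⁻¹⁵ J.
p = √(2mKE) = √(2 × 6.645 × 10⁻²⁷ × 1.538 × 10⁻¹⁵) = 4.521 × 10⁻²¹ kg·m/s.
λ = h/p = 6.626 × 10⁻³⁴ / 4.521 × 10⁻²¹ = 1.47 × 10⁻¹³ m = 147 fm.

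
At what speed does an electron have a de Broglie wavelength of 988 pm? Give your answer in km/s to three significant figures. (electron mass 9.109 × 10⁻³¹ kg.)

v = 736 km/s

p = h/λ = 6.626 × 10⁻³⁴ / 9.880 × 10⁻¹⁰ = 6.706 × 10⁻²⁵ kg·m/s.
v = p/m = 6.706 × 10⁻²⁵ / 9.109 × 10⁻³¹ = 7.36 × 10⁵ m/s = 736 km/s.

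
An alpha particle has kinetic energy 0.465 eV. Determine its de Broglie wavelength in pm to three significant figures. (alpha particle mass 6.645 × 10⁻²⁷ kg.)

λ = 21.1 pm

KE = 0.465 eV = 7.449 × 10⁻²⁰ J.
p = √(2mKE) = √(2 × 6.645 × 10⁻²⁷ × 7.449 × 10⁻²⁰) = 3.146 × 10⁻²³ kg·m/s.
λ = h/p = 6.626 × 10⁻³⁴ / 3.146 × 10⁻²³ = 2.11 × 10⁻¹¹ m = 21.1 pm.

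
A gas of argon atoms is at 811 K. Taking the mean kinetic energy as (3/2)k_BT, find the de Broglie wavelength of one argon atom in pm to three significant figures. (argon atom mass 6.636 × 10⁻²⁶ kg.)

KE = (3/2)k_BT = 1.5 × 1.381 × 10⁻²³ × 811 = 1.680 × 10⁻²⁰ J.
p = √(2mKE) = √(2 × 6.636 × 10⁻²⁶ × 1.680 × 10⁻²⁰) = 4.722 × 10⁻²³ kg·m/s.
λ = h/p = 1.40 × 10⁻¹¹ m = 14.0 pm.

λ = 14.0 pm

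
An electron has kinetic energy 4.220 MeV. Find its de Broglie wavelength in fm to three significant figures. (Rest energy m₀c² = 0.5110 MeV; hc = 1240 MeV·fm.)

Total energy E = KE + m₀c² = 4.220 + 0.5110 = 4.7310 MeV.
(pc)² = E² − (m₀c²)² = (4.7310)² − (0.5110)² = 22.12 MeV², so pc = 4.703 MeV.
λ = hc/(pc) = 1240 MeV·fm / 4.703 MeV = 264 fm.

λ = 264 fm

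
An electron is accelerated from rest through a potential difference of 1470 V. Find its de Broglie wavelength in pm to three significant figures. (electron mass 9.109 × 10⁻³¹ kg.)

KE = eV = 1.602 × 10⁻¹⁹ × 1470 = 2.355 × 10⁻¹⁶ J.
p = √(2mKE) = √(2 × 9.109 × 10⁻³¹ × 2.355 × 10⁻¹⁶) = 2.071 × 10⁻²³ kg·m/s.
λ = h/p = 6.626 × 10⁻³⁴ / 2.071 × 10⁻²³ = 3.20 × 10⁻¹¹ m = 32.0 pm.

λ = 32.0 pm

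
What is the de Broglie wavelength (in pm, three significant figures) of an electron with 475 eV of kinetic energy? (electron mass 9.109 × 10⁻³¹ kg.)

λ = 56.3 pm

KE = 475 eV = 7.610 × 10⁻¹⁷ J.
p = √(2mKE) = √(2 × 9.109 × 10⁻³¹ × 7.610 × 10⁻¹⁷) = 1.177 × 10⁻²³ kg·m/s.
λ = h/p = 6.626 × 10⁻³⁴ / 1.177 × 10⁻²³ = 5.63 × 10⁻¹¹ m = 56.3 pm.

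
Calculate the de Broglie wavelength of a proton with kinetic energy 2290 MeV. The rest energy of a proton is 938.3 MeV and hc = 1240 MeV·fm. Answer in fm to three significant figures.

λ = 0.401 fm

Total energy E = KE + m₀c² = 2290 + 938.3 = 3228.3 MeV.
(pc)² = E² − (m₀c²)² = (3228.3)² − (938.3)² = 9.542 × 10⁶ MeV², so pc = 3089 MeV.
λ = hc/(pc) = 1240 MeV·fm / 3089 MeV = 0.401 fm.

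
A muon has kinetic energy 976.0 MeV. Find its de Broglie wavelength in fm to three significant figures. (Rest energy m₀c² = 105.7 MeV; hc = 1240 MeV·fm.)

λ = 1.15 fm

Total energy E = KE + m₀c² = 976.0 + 105.7 = 1081.7 MeV.
(pc)² = E² − (m₀c²)² = (1081.7)² − (105.7)² = 1.159 × 10⁶ MeV², so pc = 1077 MeV.
λ = hc/(pc) = 1240 MeV·fm / 1077 MeV = 1.15 fm.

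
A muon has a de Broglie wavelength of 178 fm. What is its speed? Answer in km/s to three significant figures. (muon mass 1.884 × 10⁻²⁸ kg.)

p = h/λ = 6.626 × 10⁻³⁴ / 1.780 × 10⁻¹³ = 3.722 × 10⁻²¹ kg·m/s.
v = p/m = 3.722 × 10⁻²¹ / 1.884 × 10⁻²⁸ = 1.98 × 10⁷ m/s = 1.98 × 10⁴ km/s.

v = 1.98 × 10⁴ km/s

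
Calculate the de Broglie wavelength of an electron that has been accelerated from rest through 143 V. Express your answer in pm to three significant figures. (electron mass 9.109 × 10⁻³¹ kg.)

KE = eV = 1.602 × 10⁻¹⁹ × 143.0 = 2.291 × 10⁻¹⁷ J.
p = √(2mKE) = √(2 × 9.109 × 10⁻³¹ × 2.291 × 10⁻¹⁷) = 6.460 × 10⁻²⁴ kg·m/s.
λ = h/p = 6.626 × 10⁻³⁴ / 6.460 × 10⁻²⁴ = 1.03 × 10⁻¹⁰ m = 103 pm.

λ = 103 pm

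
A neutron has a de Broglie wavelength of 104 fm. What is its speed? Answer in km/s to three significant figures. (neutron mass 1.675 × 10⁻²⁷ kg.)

p = h/λ = 6.626 × 10⁻³⁴ / 1.040 × 10⁻¹³ = 6.371 × 10⁻²¹ kg·m/s.
v = p/m = 6.371 × 10⁻²¹ / 1.675 × 10⁻²⁷ = 3.80 × 10⁶ m/s = 3800 km/s.

v = 3800 km/s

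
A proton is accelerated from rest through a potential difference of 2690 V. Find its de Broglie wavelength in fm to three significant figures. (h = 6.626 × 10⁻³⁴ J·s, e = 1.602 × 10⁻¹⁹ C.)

KE = eV = 1.602 × 10⁻¹⁹ × 2690 = 4.309 × 10⁻¹⁶ J.
p = √(2mKE) = √(2 × 1.673 × 10⁻²⁷ × 4.309 × 10⁻¹⁶) = 1.201 × 10⁻²¹ kg·m/s.
λ = h/p = 6.626 × 10⁻³⁴ / 1.201 × 10⁻²¹ = 5.52 × 10⁻¹³ m = 552 fm.

λ = 552 fm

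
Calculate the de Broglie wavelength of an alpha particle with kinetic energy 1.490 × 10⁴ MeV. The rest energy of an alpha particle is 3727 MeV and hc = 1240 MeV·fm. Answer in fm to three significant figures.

λ = 0.0679 fm

Total energy E = KE + m₀c² = 1.490 × 10⁴ + 3727 = 18627 MeV.
(pc)² = E² − (m₀c²)² = (18627)² − (3727)² = 3.331 × 10⁸ MeV², so pc = 1.825 × 10⁴ MeV.
λ = hc/(pc) = 1240 MeV·fm / 1.825 × 10⁴ MeV = 0.0679 fm.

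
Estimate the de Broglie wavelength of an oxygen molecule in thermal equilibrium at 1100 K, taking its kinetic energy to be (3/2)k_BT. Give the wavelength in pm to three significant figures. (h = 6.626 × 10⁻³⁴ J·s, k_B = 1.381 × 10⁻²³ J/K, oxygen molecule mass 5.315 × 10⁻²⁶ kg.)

KE = (3/2)k_BT = 1.5 × 1.381 × 10⁻²³ × 1100 = 2.279 × 10⁻²⁰ J.
p = √(2mKE) = √(2 × 5.315 × 10⁻²⁶ × 2.279 × 10⁻²⁰) = 4.922 × 10⁻²³ kg·m/s.
λ = h/p = 1.35 × 10⁻¹¹ m = 13.5 pm.

λ = 13.5 pm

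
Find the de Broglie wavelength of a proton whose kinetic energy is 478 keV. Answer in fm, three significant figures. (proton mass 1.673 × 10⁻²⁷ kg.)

KE = 478 keV = 7.658 × 10⁻¹⁴ J.
p = √(2mKE) = √(2 × 1.673 × 10⁻²⁷ × 7.658 × 10⁻¹⁴) = 1.601 × 10⁻²⁰ kg·m/s.
λ = h/p = 6.626 × 10⁻³⁴ / 1.601 × 10⁻²⁰ = 4.14 × 10⁻¹⁴ m = 41.4 fm.

λ = 41.4 fm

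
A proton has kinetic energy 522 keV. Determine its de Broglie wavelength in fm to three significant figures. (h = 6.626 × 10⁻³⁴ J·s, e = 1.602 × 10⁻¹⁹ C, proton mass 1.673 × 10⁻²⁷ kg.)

λ = 39.6 fm

KE = 522 keV = 8.362 × 10⁻¹⁴ J.
p = √(2mKE) = √(2 × 1.673 × 10⁻²⁷ × 8.362 × 10⁻¹⁴) = 1.673 × 10⁻²⁰ kg·m/s.
λ = h/p = 6.626 × 10⁻³⁴ / 1.673 × 10⁻²⁰ = 3.96 × 10⁻¹⁴ m = 39.6 fm.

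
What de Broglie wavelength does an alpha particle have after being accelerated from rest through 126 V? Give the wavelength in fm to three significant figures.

λ = 905 fm

KE = 2eV = 2 × 1.602 × 10⁻¹⁹ × 126.0 = 4.037 × 10⁻¹⁷ J.
p = √(2mKE) = √(2 × 6.645 × 10⁻²⁷ × 4.037 × 10⁻¹⁷) = 7.325 × 10⁻²² kg·m/s.
λ = h/p = 6.626 × 10⁻³⁴ / 7.325 × 10⁻²² = 9.05 × 10⁻¹³ m = 905 fm.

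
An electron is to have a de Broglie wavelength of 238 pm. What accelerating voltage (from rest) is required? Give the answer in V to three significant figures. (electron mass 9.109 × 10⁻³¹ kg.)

V = 26.6 V

p = h/λ = 6.626 × 10⁻³⁴ / 2.380 × 10⁻¹⁰ = 2.784 × 10⁻²⁴ kg·m/s.
KE = p²/(2m) = 4.254 × 10⁻¹⁸ J.
V = KE/e = 4.254 × 10⁻¹⁸ / (1.602 × 10⁻¹⁹) = 26.6 V.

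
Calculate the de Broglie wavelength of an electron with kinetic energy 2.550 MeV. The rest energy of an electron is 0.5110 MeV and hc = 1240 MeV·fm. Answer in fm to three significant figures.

λ = 411 fm

Total energy E = KE + m₀c² = 2.550 + 0.5110 = 3.0610 MeV.
(pc)² = E² − (m₀c²)² = (3.0610)² − (0.5110)² = 9.109 MeV², so pc = 3.018 MeV.
λ = hc/(pc) = 1240 MeV·fm / 3.018 MeV = 411 fm.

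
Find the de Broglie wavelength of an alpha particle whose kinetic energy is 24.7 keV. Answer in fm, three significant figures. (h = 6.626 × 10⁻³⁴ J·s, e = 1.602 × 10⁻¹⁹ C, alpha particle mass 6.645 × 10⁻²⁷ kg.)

λ = 91.4 fm

KE = 24.7 keV = 3.957 × 10⁻¹⁵ J.
p = √(2mKE) = √(2 × 6.645 × 10⁻²⁷ × 3.957 × 10⁻¹⁵) = 7.252 × 10⁻²¹ kg·m/s.
λ = h/p = 6.626 × 10⁻³⁴ / 7.252 × 10⁻²¹ = 9.14 × 10⁻¹⁴ m = 91.4 fm.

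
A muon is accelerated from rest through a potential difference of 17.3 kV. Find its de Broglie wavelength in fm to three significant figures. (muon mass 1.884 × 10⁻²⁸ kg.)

KE = eV = 1.602 × 10⁻¹⁹ × 1.730 × 10⁴ = 2.771 × 10⁻¹⁵ J.
p = √(2mKE) = √(2 × 1.884 × 10⁻²⁸ × 2.771 × 10⁻¹⁵) = 1.022 × 10⁻²¹ kg·m/s.
λ = h/p = 6.626 × 10⁻³⁴ / 1.022 × 10⁻²¹ = 6.48 × 10⁻¹³ m = 648 fm.

λ = 648 fm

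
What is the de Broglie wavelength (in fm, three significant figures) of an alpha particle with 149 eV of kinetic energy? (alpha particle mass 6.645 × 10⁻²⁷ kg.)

KE = 149 eV = 2.387 × 10⁻¹⁷ J.
p = √(2mKE) = √(2 × 6.645 × 10⁻²⁷ × 2.387 × 10⁻¹⁷) = 5.632 × 10⁻²² kg·m/s.
λ = h/p = 6.626 × 10⁻³⁴ / 5.632 × 10⁻²² = 1.18 × 10⁻¹² m = 1180 fm.

λ = 1180 fm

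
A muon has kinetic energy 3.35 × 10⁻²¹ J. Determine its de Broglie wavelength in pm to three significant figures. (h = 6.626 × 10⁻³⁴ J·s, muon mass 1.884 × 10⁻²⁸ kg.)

λ = 590 pm

p = √(2mKE) = √(2 × 1.884 × 10⁻²⁸ × 3.350 × 10⁻²¹) = 1.124 × 10⁻²⁴ kg·m/s.
λ = h/p = 6.626 × 10⁻³⁴ / 1.124 × 10⁻²⁴ = 5.90 × 10⁻¹⁰ m = 590 pm.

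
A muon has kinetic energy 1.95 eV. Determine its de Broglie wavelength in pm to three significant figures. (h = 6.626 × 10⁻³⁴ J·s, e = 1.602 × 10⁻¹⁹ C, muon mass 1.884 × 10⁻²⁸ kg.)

λ = 61.1 pm

KE = 1.95 eV = 3.124 × 10⁻¹⁹ J.
p = √(2mKE) = √(2 × 1.884 × 10⁻²⁸ × 3.124 × 10⁻¹⁹) = 1.085 × 10⁻²³ kg·m/s.
λ = h/p = 6.626 × 10⁻³⁴ / 1.085 × 10⁻²³ = 6.11 × 10⁻¹¹ m = 61.1 pm.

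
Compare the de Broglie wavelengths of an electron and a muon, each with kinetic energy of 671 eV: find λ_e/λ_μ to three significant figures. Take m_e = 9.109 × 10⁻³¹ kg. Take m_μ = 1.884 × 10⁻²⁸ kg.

At fixed KE, p = √(2mKE) so λ = h/p ∝ 1/√m.
λ_e/λ_μ = √(m_μ/m_e) = √(1.884 × 10⁻²⁸/9.109 × 10⁻³¹) = √(206.8) = 14.4.

λ_e/λ_μ = 14.4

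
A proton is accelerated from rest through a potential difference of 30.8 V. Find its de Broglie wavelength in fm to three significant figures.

KE = eV = 1.602 × 10⁻¹⁹ × 30.80 = 4.934 × 10⁻¹⁸ J.
p = √(2mKE) = √(2 × 1.673 × 10⁻²⁷ × 4.934 × 10⁻¹⁸) = 1.285 × 10⁻²² kg·m/s.
λ = h/p = 6.626 × 10⁻³⁴ / 1.285 × 10⁻²² = 5.16 × 10⁻¹² m = 5160 fm.

λ = 5160 fm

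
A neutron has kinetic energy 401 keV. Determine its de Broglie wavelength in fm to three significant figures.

λ = 45.2 fm

KE = 401 keV = 6.424 × 10⁻¹⁴ J.
p = √(2mKE) = √(2 × 1.675 × 10⁻²⁷ × 6.424 × 10⁻¹⁴) = 1.467 × 10⁻²⁰ kg·m/s.
λ = h/p = 6.626 × 10⁻³⁴ / 1.467 × 10⁻²⁰ = 4.52 × 10⁻¹⁴ m = 45.2 fm.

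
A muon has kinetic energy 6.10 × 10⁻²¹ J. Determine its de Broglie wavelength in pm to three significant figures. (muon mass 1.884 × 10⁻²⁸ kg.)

p = √(2mKE) = √(2 × 1.884 × 10⁻²⁸ × 6.100 × 10⁻²¹) = 1.516 × 10⁻²⁴ kg·m/s.
λ = h/p = 6.626 × 10⁻³⁴ / 1.516 × 10⁻²⁴ = 4.37 × 10⁻¹⁰ m = 437 pm.

λ = 437 pm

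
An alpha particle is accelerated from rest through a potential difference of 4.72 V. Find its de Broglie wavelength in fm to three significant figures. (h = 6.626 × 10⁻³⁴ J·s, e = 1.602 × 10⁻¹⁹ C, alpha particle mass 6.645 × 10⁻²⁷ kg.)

λ = 4670 fm

KE = 2eV = 2 × 1.602 × 10⁻¹⁹ × 4.720 = 1.512 × 10⁻¹⁸ J.
p = √(2mKE) = √(2 × 6.645 × 10⁻²⁷ × 1.512 × 10⁻¹⁸) = 1.418 × 10⁻²² kg·m/s.
λ = h/p = 6.626 × 10⁻³⁴ / 1.418 × 10⁻²² = 4.67 × 10⁻¹² m = 4670 fm.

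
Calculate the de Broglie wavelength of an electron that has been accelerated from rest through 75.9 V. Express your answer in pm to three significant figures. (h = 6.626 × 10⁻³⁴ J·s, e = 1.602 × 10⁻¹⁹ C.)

λ = 141 pm

KE = eV = 1.602 × 10⁻¹⁹ × 75.90 = 1.216 × 10⁻¹⁷ J.
p = √(2mKE) = √(2 × 9.109 × 10⁻³¹ × 1.216 × 10⁻¹⁷) = 4.707 × 10⁻²⁴ kg·m/s.
λ = h/p = 6.626 × 10⁻³⁴ / 4.707 × 10⁻²⁴ = 1.41 × 10⁻¹⁰ m = 141 pm.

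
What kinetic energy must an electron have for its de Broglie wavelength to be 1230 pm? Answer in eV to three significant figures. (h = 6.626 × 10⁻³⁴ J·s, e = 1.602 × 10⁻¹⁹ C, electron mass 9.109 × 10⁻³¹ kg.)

p = h/λ = 6.626 × 10⁻³⁴ / 1.230 × 10⁻⁹ = 5.387 × 10⁻²⁵ kg·m/s.
KE = p²/(2m) = (5.387 × 10⁻²⁵)² / (2 × 9.109 × 10⁻³¹) = 1.593 × 10⁻¹⁹ J = 0.994 eV.

KE = 0.994 eV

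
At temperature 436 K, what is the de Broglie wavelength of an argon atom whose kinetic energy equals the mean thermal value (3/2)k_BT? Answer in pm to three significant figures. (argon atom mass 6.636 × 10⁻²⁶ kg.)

KE = (3/2)k_BT = 1.5 × 1.381 × 10⁻²³ × 436 = 9.032 × 10⁻²¹ J.
p = √(2mKE) = √(2 × 6.636 × 10⁻²⁶ × 9.032 × 10⁻²¹) = 3.462 × 10⁻²³ kg·m/s.
λ = h/p = 1.91 × 10⁻¹¹ m = 19.1 pm.

λ = 19.1 pm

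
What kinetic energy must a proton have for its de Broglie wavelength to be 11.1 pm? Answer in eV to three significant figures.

p = h/λ = 6.626 × 10⁻³⁴ / 1.110 × 10⁻¹¹ = 5.969 × 10⁻²³ kg·m/s.
KE = p²/(2m) = (5.969 × 10⁻²³)² / (2 × 1.673 × 10⁻²⁷) = 1.065 × 10⁻¹⁸ J = 6.65 eV.

KE = 6.65 eV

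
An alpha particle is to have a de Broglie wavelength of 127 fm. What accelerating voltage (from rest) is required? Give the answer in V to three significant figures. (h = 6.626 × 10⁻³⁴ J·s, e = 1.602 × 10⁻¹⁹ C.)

V = 6390 V

p = h/λ = 6.626 × 10⁻³⁴ / 1.270 × 10⁻¹³ = 5.217 × 10⁻²¹ kg·m/s.
KE = p²/(2m) = 2.048 × 10⁻¹⁵ J.
V = KE/2e = 2.048 × 10⁻¹⁵ / (2 × 1.602 × 10⁻¹⁹) = 6390 V.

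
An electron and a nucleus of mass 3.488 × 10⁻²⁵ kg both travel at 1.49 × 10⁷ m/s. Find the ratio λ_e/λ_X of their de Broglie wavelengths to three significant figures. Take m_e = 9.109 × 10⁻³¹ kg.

At fixed v, p = mv so λ = h/(mv) ∝ 1/m.
λ_e/λ_X = m_X/m_e = 3.488 × 10⁻²⁵/9.109 × 10⁻³¹ = 3.83 × 10⁵.

λ_e/λ_X = 3.83 × 10⁵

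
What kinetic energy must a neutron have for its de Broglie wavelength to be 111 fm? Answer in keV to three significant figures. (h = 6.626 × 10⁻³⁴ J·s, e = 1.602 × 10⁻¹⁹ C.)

KE = 66.4 keV

p = h/λ = 6.626 × 10⁻³⁴ / 1.110 × 10⁻¹³ = 5.969 × 10⁻²¹ kg·m/s.
KE = p²/(2m) = (5.969 × 10⁻²¹)² / (2 × 1.675 × 10⁻²⁷) = 1.064 × 10⁻¹⁴ J = 66.4 keV.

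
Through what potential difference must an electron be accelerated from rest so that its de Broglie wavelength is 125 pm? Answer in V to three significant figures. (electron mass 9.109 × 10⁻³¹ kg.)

V = 96.3 V

p = h/λ = 6.626 × 10⁻³⁴ / 1.250 × 10⁻¹⁰ = 5.301 × 10⁻²⁴ kg·m/s.
KE = p²/(2m) = 1.542 × 10⁻¹⁷ J.
V = KE/e = 1.542 × 10⁻¹⁷ / (1.602 × 10⁻¹⁹) = 96.3 V.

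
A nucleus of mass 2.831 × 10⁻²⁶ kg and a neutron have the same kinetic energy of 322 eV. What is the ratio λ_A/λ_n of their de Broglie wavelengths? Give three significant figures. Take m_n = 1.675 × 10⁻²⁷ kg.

At fixed KE, p = √(2mKE) so λ = h/p ∝ 1/√m.
λ_A/λ_n = √(m_n/m_A) = √(1.675 × 10⁻²⁷/2.831 × 10⁻²⁶) = √(0.05917) = 0.243.

λ_A/λ_n = 0.243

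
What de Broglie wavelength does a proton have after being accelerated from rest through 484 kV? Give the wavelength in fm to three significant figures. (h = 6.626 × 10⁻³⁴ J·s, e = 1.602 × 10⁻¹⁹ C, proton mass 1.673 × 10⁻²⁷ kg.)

λ = 41.1 fm

KE = eV = 1.602 × 10⁻¹⁹ × 4.840 × 10⁵ = 7.754 × 10⁻¹⁴ J.
p = √(2mKE) = √(2 × 1.673 × 10⁻²⁷ × 7.754 × 10⁻¹⁴) = 1.611 × 10⁻²⁰ kg·m/s.
λ = h/p = 6.626 × 10⁻³⁴ / 1.611 × 10⁻²⁰ = 4.11 × 10⁻¹⁴ m = 41.1 fm.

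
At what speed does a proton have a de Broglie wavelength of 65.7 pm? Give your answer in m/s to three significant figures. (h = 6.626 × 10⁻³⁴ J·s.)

p = h/λ = 6.626 × 10⁻³⁴ / 6.570 × 10⁻¹¹ = 1.009 × 10⁻²³ kg·m/s.
v = p/m = 1.009 × 10⁻²³ / 1.673 × 10⁻²⁷ = 6.03 × 10³ m/s = 6030 m/s.

v = 6030 m/s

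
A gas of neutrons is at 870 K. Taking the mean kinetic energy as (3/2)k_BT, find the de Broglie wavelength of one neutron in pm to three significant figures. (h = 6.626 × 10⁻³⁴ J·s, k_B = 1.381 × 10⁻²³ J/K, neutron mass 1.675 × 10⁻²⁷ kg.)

KE = (3/2)k_BT = 1.5 × 1.381 × 10⁻²³ × 870 = 1.802 × 10⁻²⁰ J.
p = √(2mKE) = √(2 × 1.675 × 10⁻²⁷ × 1.802 × 10⁻²⁰) = 7.770 × 10⁻²⁴ kg·m/s.
λ = h/p = 8.53 × 10⁻¹¹ m = 85.3 pm.

λ = 85.3 pm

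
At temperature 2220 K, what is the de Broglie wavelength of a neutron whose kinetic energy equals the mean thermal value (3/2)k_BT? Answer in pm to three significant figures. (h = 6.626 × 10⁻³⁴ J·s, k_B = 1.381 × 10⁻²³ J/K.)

KE = (3/2)k_BT = 1.5 × 1.381 × 10⁻²³ × 2220 = 4.599 × 10⁻²⁰ J.
p = √(2mKE) = √(2 × 1.675 × 10⁻²⁷ × 4.599 × 10⁻²⁰) = 1.241 × 10⁻²³ kg·m/s.
λ = h/p = 5.34 × 10⁻¹¹ m = 53.4 pm.

λ = 53.4 pm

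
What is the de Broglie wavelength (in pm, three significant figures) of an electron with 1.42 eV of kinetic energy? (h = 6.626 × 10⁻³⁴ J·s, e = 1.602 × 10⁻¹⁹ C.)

KE = 1.42 eV = 2.275 × 10⁻¹⁹ J.
p = √(2mKE) = √(2 × 9.109 × 10⁻³¹ × 2.275 × 10⁻¹⁹) = 6.438 × 10⁻²⁵ kg·m/s.
λ = h/p = 6.626 × 10⁻³⁴ / 6.438 × 10⁻²⁵ = 1.03 × 10⁻⁹ m = 1030 pm.

λ = 1030 pm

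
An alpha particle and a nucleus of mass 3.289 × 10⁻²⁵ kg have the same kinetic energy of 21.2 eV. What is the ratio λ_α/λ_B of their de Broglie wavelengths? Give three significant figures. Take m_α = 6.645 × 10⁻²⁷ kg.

λ_α/λ_B = 7.04

At fixed KE, p = √(2mKE) so λ = h/p ∝ 1/√m.
λ_α/λ_B = √(m_B/m_α) = √(3.289 × 10⁻²⁵/6.645 × 10⁻²⁷) = √(49.50) = 7.04.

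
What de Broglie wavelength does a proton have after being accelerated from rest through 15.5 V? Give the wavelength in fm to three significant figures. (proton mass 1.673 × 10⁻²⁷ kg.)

KE = eV = 1.602 × 10⁻¹⁹ × 15.50 = 2.483 × 10⁻¹⁸ J.
p = √(2mKE) = √(2 × 1.673 × 10⁻²⁷ × 2.483 × 10⁻¹⁸) = 9.115 × 10⁻²³ kg·m/s.
λ = h/p = 6.626 × 10⁻³⁴ / 9.115 × 10⁻²³ = 7.27 × 10⁻¹² m = 7270 fm.

λ = 7270 fm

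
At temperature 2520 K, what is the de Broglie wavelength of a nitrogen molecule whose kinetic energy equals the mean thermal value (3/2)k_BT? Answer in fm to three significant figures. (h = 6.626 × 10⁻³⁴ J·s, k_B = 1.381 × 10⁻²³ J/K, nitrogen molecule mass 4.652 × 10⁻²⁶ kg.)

KE = (3/2)k_BT = 1.5 × 1.381 × 10⁻²³ × 2520 = 5.220 × 10⁻²⁰ J.
p = √(2mKE) = √(2 × 4.652 × 10⁻²⁶ × 5.220 × 10⁻²⁰) = 6.969 × 10⁻²³ kg·m/s.
λ = h/p = 9.51 × 10⁻¹² m = 9510 fm.

λ = 9510 fm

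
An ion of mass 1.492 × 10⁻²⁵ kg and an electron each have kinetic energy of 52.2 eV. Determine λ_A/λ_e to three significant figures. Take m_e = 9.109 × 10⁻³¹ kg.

At fixed KE, p = √(2mKE) so λ = h/p ∝ 1/√m.
λ_A/λ_e = √(m_e/m_A) = √(9.109 × 10⁻³¹/1.492 × 10⁻²⁵) = √(6.105 × 10⁻⁶) = 2.47 × 10⁻³.

λ_A/λ_e = 2.47 × 10⁻³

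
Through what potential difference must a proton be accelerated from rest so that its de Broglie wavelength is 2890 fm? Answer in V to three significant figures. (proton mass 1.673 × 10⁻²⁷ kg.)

p = h/λ = 6.626 × 10⁻³⁴ / 2.890 × 10⁻¹² = 2.293 × 10⁻²² kg·m/s.
KE = p²/(2m) = 1.571 × 10⁻¹⁷ J.
V = KE/e = 1.571 × 10⁻¹⁷ / (1.602 × 10⁻¹⁹) = 98.1 V.

V = 98.1 V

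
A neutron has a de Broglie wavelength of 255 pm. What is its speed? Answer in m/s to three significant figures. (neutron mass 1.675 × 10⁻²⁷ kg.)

p = h/λ = 6.626 × 10⁻³⁴ / 2.550 × 10⁻¹⁰ = 2.598 × 10⁻²⁴ kg·m/s.
v = p/m = 2.598 × 10⁻²⁴ / 1.675 × 10⁻²⁷ = 1.55 × 10³ m/s = 1550 m/s.

v = 1550 m/s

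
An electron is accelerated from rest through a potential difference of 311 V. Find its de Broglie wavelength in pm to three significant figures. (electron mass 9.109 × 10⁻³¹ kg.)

λ = 69.5 pm

KE = eV = 1.602 × 10⁻¹⁹ × 311.0 = 4.982 × 10⁻¹⁷ J.
p = √(2mKE) = √(2 × 9.109 × 10⁻³¹ × 4.982 × 10⁻¹⁷) = 9.527 × 10⁻²⁴ kg·m/s.
λ = h/p = 6.626 × 10⁻³⁴ / 9.527 × 10⁻²⁴ = 6.95 × 10⁻¹¹ m = 69.5 pm.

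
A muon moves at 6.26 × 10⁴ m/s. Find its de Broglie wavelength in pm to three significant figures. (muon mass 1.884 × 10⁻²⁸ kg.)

p = mv = 1.884 × 10⁻²⁸ × 6.26 × 10⁴ = 1.179 × 10⁻²³ kg·m/s.
λ = h/p = 6.626 × 10⁻³⁴ / 1.179 × 10⁻²³ = 5.62 × 10⁻¹¹ m = 56.2 pm.

λ = 56.2 pm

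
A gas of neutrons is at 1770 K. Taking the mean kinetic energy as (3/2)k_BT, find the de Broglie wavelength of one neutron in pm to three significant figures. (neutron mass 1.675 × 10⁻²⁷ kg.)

λ = 59.8 pm

KE = (3/2)k_BT = 1.5 × 1.381 × 10⁻²³ × 1770 = 3.667 × 10⁻²⁰ J.
p = √(2mKE) = √(2 × 1.675 × 10⁻²⁷ × 3.667 × 10⁻²⁰) = 1.108 × 10⁻²³ kg·m/s.
λ = h/p = 5.98 × 10⁻¹¹ m = 59.8 pm.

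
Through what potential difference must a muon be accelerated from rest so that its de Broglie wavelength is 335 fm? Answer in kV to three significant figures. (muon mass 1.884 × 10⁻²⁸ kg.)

V = 64.8 kV

p = h/λ = 6.626 × 10⁻³⁴ / 3.350 × 10⁻¹³ = 1.978 × 10⁻²¹ kg·m/s.
KE = p²/(2m) = 1.038 × 10⁻¹⁴ J.
V = KE/e = 1.038 × 10⁻¹⁴ / (1.602 × 10⁻¹⁹) = 64.8 kV.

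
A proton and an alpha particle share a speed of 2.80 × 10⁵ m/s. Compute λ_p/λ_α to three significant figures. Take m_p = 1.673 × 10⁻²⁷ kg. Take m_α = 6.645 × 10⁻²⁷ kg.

At fixed v, p = mv so λ = h/(mv) ∝ 1/m.
λ_p/λ_α = m_α/m_p = 6.645 × 10⁻²⁷/1.673 × 10⁻²⁷ = 3.97.

λ_p/λ_α = 3.97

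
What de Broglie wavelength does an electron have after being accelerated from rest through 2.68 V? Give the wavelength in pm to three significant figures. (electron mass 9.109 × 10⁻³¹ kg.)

λ = 749 pm

KE = eV = 1.602 × 10⁻¹⁹ × 2.680 = 4.293 × 10⁻¹⁹ J.
p = √(2mKE) = √(2 × 9.109 × 10⁻³¹ × 4.293 × 10⁻¹⁹) = 8.844 × 10⁻²⁵ kg·m/s.
λ = h/p = 6.626 × 10⁻³⁴ / 8.844 × 10⁻²⁵ = 7.49 × 10⁻¹⁰ m = 749 pm.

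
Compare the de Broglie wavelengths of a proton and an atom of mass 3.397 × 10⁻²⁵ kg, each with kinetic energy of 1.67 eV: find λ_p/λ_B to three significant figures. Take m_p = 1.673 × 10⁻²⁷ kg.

At fixed KE, p = √(2mKE) so λ = h/p ∝ 1/√m.
λ_p/λ_B = √(m_B/m_p) = √(3.397 × 10⁻²⁵/1.673 × 10⁻²⁷) = √(203.0) = 14.2.

λ_p/λ_B = 14.2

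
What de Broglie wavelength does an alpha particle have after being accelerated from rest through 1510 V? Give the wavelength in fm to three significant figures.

λ = 261 fm

KE = 2eV = 2 × 1.602 × 10⁻¹⁹ × 1510 = 4.838 × 10⁻¹⁶ J.
p = √(2mKE) = √(2 × 6.645 × 10⁻²⁷ × 4.838 × 10⁻¹⁶) = 2.536 × 10⁻²¹ kg·m/s.
λ = h/p = 6.626 × 10⁻³⁴ / 2.536 × 10⁻²¹ = 2.61 × 10⁻¹³ m = 261 fm.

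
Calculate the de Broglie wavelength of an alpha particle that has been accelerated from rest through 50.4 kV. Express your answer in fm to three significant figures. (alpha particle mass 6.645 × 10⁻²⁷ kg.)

KE = 2eV = 2 × 1.602 × 10⁻¹⁹ × 5.040 × 10⁴ = 1.615 × 10⁻¹⁴ J.
p = √(2mKE) = √(2 × 6.645 × 10⁻²⁷ × 1.615 × 10⁻¹⁴) = 1.465 × 10⁻²⁰ kg·m/s.
λ = h/p = 6.626 × 10⁻³⁴ / 1.465 × 10⁻²⁰ = 4.52 × 10⁻¹⁴ m = 45.2 fm.

λ = 45.2 fm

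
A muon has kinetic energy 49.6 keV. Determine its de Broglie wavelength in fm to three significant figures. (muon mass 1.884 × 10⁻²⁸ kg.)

KE = 49.6 keV = 7.946 × 10⁻¹⁵ J.
p = √(2mKE) = √(2 × 1.884 × 10⁻²⁸ × 7.946 × 10⁻¹⁵) = 1.730 × 10⁻²¹ kg·m/s.
λ = h/p = 6.626 × 10⁻³⁴ / 1.730 × 10⁻²¹ = 3.83 × 10⁻¹³ m = 383 fm.

λ = 383 fm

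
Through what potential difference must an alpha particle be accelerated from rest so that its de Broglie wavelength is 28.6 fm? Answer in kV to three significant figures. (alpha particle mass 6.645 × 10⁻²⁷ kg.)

p = h/λ = 6.626 × 10⁻³⁴ / 2.860 × 10⁻¹⁴ = 2.317 × 10⁻²⁰ kg·m/s.
KE = p²/(2m) = 4.039 × 10⁻¹⁴ J.
V = KE/2e = 4.039 × 10⁻¹⁴ / (2 × 1.602 × 10⁻¹⁹) = 126 kV.

V = 126 kV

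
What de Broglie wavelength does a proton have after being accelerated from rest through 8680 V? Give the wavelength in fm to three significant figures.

λ = 307 fm

KE = eV = 1.602 × 10⁻¹⁹ × 8680 = 1.391 × 10⁻¹⁵ J.
p = √(2mKE) = √(2 × 1.673 × 10⁻²⁷ × 1.391 × 10⁻¹⁵) = 2.157 × 10⁻²¹ kg·m/s.
λ = h/p = 6.626 × 10⁻³⁴ / 2.157 × 10⁻²¹ = 3.07 × 10⁻¹³ m = 307 fm.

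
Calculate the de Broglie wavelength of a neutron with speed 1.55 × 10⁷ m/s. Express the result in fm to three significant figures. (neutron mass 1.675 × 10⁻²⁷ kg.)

λ = 25.5 fm

p = mv = 1.675 × 10⁻²⁷ × 1.55 × 10⁷ = 2.596 × 10⁻²⁰ kg·m/s.
λ = h/p = 6.626 × 10⁻³⁴ / 2.596 × 10⁻²⁰ = 2.55 × 10⁻¹⁴ m = 25.5 fm.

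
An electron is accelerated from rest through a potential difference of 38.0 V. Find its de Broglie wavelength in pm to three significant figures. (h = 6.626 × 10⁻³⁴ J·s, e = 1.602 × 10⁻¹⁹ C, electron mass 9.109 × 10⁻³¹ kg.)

KE = eV = 1.602 × 10⁻¹⁹ × 38.00 = 6.088 × 10⁻¹⁸ J.
p = √(2mKE) = √(2 × 9.109 × 10⁻³¹ × 6.088 × 10⁻¹⁸) = 3.330 × 10⁻²⁴ kg·m/s.
λ = h/p = 6.626 × 10⁻³⁴ / 3.330 × 10⁻²⁴ = 1.99 × 10⁻¹⁰ m = 199 pm.

λ = 199 pm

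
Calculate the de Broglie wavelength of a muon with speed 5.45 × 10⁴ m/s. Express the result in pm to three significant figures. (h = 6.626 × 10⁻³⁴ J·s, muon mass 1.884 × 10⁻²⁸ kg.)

p = mv = 1.884 × 10⁻²⁸ × 5.45 × 10⁴ = 1.027 × 10⁻²³ kg·m/s.
λ = h/p = 6.626 × 10⁻³⁴ / 1.027 × 10⁻²³ = 6.45 × 10⁻¹¹ m = 64.5 pm.

λ = 64.5 pm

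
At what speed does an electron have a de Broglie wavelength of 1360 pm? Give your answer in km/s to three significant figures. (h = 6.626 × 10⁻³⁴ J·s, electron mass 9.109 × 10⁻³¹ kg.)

p = h/λ = 6.626 × 10⁻³⁴ / 1.360 × 10⁻⁹ = 4.872 × 10⁻²⁵ kg·m/s.
v = p/m = 4.872 × 10⁻²⁵ / 9.109 × 10⁻³¹ = 5.35 × 10⁵ m/s = 535 km/s.

v = 535 km/s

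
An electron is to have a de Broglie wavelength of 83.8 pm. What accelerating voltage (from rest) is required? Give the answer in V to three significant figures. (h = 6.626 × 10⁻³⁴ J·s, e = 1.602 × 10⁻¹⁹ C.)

V = 214 V

p = h/λ = 6.626 × 10⁻³⁴ / 8.380 × 10⁻¹¹ = 7.907 × 10⁻²⁴ kg·m/s.
KE = p²/(2m) = 3.432 × 10⁻¹⁷ J.
V = KE/e = 3.432 × 10⁻¹⁷ / (1.602 × 10⁻¹⁹) = 214 V.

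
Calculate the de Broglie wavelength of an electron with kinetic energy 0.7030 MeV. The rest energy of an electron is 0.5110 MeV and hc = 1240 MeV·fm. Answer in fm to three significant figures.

λ = 1130 fm

Total energy E = KE + m₀c² = 0.7030 + 0.5110 = 1.2140 MeV.
(pc)² = E² − (m₀c²)² = (1.2140)² − (0.5110)² = 1.213 MeV², so pc = 1.101 MeV.
λ = hc/(pc) = 1240 MeV·fm / 1.101 MeV = 1130 fm.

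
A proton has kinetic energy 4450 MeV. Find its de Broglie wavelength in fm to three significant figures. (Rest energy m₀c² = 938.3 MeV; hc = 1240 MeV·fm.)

Total energy E = KE + m₀c² = 4450 + 938.3 = 5388.3 MeV.
(pc)² = E² − (m₀c²)² = (5388.3)² − (938.3)² = 2.815 × 10⁷ MeV², so pc = 5306 MeV.
λ = hc/(pc) = 1240 MeV·fm / 5306 MeV = 0.234 fm.

λ = 0.234 fm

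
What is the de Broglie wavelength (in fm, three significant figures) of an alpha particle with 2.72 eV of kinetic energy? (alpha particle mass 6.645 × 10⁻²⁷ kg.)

KE = 2.72 eV = 4.357 × 10⁻¹⁹ J.
p = √(2mKE) = √(2 × 6.645 × 10⁻²⁷ × 4.357 × 10⁻¹⁹) = 7.610 × 10⁻²³ kg·m/s.
λ = h/p = 6.626 × 10⁻³⁴ / 7.610 × 10⁻²³ = 8.71 × 10⁻¹² m = 8710 fm.

λ = 8710 fm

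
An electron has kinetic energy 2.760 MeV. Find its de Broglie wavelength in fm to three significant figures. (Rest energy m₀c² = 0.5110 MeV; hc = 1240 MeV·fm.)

Total energy E = KE + m₀c² = 2.760 + 0.5110 = 3.2710 MeV.
(pc)² = E² − (m₀c²)² = (3.2710)² − (0.5110)² = 10.44 MeV², so pc = 3.231 MeV.
λ = hc/(pc) = 1240 MeV·fm / 3.231 MeV = 384 fm.

λ = 384 fm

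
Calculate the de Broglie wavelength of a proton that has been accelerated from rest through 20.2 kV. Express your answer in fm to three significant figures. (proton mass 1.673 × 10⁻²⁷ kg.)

KE = eV = 1.602 × 10⁻¹⁹ × 2.020 × 10⁴ = 3.236 × 10⁻¹⁵ J.
p = √(2mKE) = √(2 × 1.673 × 10⁻²⁷ × 3.236 × 10⁻¹⁵) = 3.291 × 10⁻²¹ kg·m/s.
λ = h/p = 6.626 × 10⁻³⁴ / 3.291 × 10⁻²¹ = 2.01 × 10⁻¹³ m = 201 fm.

λ = 201 fm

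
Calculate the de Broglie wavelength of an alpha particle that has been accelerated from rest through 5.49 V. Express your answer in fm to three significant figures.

KE = 2eV = 2 × 1.602 × 10⁻¹⁹ × 5.490 = 1.759 × 10⁻¹⁸ J.
p = √(2mKE) = √(2 × 6.645 × 10⁻²⁷ × 1.759 × 10⁻¹⁸) = 1.529 × 10⁻²² kg·m/s.
λ = h/p = 6.626 × 10⁻³⁴ / 1.529 × 10⁻²² = 4.33 × 10⁻¹² m = 4330 fm.

λ = 4330 fm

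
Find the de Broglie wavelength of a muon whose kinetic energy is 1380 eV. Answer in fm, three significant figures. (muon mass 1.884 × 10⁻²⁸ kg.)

KE = 1380 eV = 2.211 × 10⁻¹⁶ J.
p = √(2mKE) = √(2 × 1.884 × 10⁻²⁸ × 2.211 × 10⁻¹⁶) = 2.886 × 10⁻²² kg·m/s.
λ = h/p = 6.626 × 10⁻³⁴ / 2.886 × 10⁻²² = 2.30 × 10⁻¹² m = 2300 fm.

λ = 2300 fm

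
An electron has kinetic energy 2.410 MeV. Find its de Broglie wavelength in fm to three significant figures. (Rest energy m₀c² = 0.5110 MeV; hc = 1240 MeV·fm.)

λ = 431 fm

Total energy E = KE + m₀c² = 2.410 + 0.5110 = 2.9210 MeV.
(pc)² = E² − (m₀c²)² = (2.9210)² − (0.5110)² = 8.271 MeV², so pc = 2.876 MeV.
λ = hc/(pc) = 1240 MeV·fm / 2.876 MeV = 431 fm.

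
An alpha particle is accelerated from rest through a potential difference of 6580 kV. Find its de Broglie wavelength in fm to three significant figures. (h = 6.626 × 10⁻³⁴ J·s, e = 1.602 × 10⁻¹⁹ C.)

KE = 2eV = 2 × 1.602 × 10⁻¹⁹ × 6.580 × 10⁶ = 2.108 × 10⁻¹² J.
p = √(2mKE) = √(2 × 6.645 × 10⁻²⁷ × 2.108 × 10⁻¹²) = 1.674 × 10⁻¹⁹ kg·m/s.
λ = h/p = 6.626 × 10⁻³⁴ / 1.674 × 10⁻¹⁹ = 3.96 × 10⁻¹⁵ m = 3.96 fm.

λ = 3.96 fm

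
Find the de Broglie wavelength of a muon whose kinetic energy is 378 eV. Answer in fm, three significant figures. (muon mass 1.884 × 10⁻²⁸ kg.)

KE = 378 eV = 6.056 × 10⁻¹⁷ J.
p = √(2mKE) = √(2 × 1.884 × 10⁻²⁸ × 6.056 × 10⁻¹⁷) = 1.511 × 10⁻²² kg·m/s.
λ = h/p = 6.626 × 10⁻³⁴ / 1.511 × 10⁻²² = 4.39 × 10⁻¹² m = 4390 fm.

λ = 4390 fm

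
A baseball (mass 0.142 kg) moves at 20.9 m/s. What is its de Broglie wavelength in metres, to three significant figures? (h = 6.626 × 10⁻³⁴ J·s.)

λ = 2.23 × 10⁻³⁴ m

p = mv = 0.142 × 20.9 = 2.968 kg·m/s.
λ = h/p = 6.626 × 10⁻³⁴ / 2.968 = 2.23 × 10⁻³⁴ m.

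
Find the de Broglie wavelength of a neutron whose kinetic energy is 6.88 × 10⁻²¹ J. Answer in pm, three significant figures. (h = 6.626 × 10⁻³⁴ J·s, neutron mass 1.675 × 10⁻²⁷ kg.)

p = √(2mKE) = √(2 × 1.675 × 10⁻²⁷ × 6.880 × 10⁻²¹) = 4.801 × 10⁻²⁴ kg·m/s.
λ = h/p = 6.626 × 10⁻³⁴ / 4.801 × 10⁻²⁴ = 1.38 × 10⁻¹⁰ m = 138 pm.

λ = 138 pm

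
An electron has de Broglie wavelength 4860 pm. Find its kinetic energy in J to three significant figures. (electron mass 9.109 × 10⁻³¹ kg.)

KE = 1.02 × 10⁻²⁰ J

p = h/λ = 6.626 × 10⁻³⁴ / 4.860 × 10⁻⁹ = 1.363 × 10⁻²⁵ kg·m/s.
KE = p²/(2m) = (1.363 × 10⁻²⁵)² / (2 × 9.109 × 10⁻³¹) = 1.020 × 10⁻²⁰ J = 1.02 × 10⁻²⁰ J.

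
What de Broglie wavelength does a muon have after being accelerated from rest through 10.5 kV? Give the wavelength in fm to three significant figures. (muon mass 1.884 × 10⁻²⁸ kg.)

KE = eV = 1.602 × 10⁻¹⁹ × 1.050 × 10⁴ = 1.682 × 10⁻¹⁵ J.
p = √(2mKE) = √(2 × 1.884 × 10⁻²⁸ × 1.682 × 10⁻¹⁵) = 7.961 × 10⁻²² kg·m/s.
λ = h/p = 6.626 × 10⁻³⁴ / 7.961 × 10⁻²² = 8.32 × 10⁻¹³ m = 832 fm.

λ = 832 fm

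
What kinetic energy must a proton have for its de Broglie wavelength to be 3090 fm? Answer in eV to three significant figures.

p = h/λ = 6.626 × 10⁻³⁴ / 3.090 × 10⁻¹² = 2.144 × 10⁻²² kg·m/s.
KE = p²/(2m) = (2.144 × 10⁻²²)² / (2 × 1.673 × 10⁻²⁷) = 1.374 × 10⁻¹⁷ J = 85.8 eV.

KE = 85.8 eV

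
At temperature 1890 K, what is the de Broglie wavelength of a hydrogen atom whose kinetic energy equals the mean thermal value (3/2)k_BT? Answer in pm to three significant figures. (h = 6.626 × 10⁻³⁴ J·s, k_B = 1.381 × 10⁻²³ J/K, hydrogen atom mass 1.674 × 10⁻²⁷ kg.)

KE = (3/2)k_BT = 1.5 × 1.381 × 10⁻²³ × 1890 = 3.915 × 10⁻²⁰ J.
p = √(2mKE) = √(2 × 1.674 × 10⁻²⁷ × 3.915 × 10⁻²⁰) = 1.145 × 10⁻²³ kg·m/s.
λ = h/p = 5.79 × 10⁻¹¹ m = 57.9 pm.

λ = 57.9 pm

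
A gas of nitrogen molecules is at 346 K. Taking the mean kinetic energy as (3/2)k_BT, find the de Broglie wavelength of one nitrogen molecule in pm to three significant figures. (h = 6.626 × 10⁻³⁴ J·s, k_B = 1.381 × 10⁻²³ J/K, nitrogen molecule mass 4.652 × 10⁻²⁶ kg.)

λ = 25.7 pm

KE = (3/2)k_BT = 1.5 × 1.381 × 10⁻²³ × 346 = 7.167 × 10⁻²¹ J.
p = √(2mKE) = √(2 × 4.652 × 10⁻²⁶ × 7.167 × 10⁻²¹) = 2.582 × 10⁻²³ kg·m/s.
λ = h/p = 2.57 × 10⁻¹¹ m = 25.7 pm.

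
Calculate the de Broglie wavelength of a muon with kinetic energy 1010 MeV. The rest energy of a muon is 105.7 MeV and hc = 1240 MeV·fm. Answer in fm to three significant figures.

λ = 1.12 fm

Total energy E = KE + m₀c² = 1010 + 105.7 = 1115.7 MeV.
(pc)² = E² − (m₀c²)² = (1115.7)² − (105.7)² = 1.234 × 10⁶ MeV², so pc = 1111 MeV.
λ = hc/(pc) = 1240 MeV·fm / 1111 MeV = 1.12 fm.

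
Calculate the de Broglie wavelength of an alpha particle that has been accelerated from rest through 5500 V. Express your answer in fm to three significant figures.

λ = 137 fm

KE = 2eV = 2 × 1.602 × 10⁻¹⁹ × 5500 = 1.762 × 10⁻¹⁵ J.
p = √(2mKE) = √(2 × 6.645 × 10⁻²⁷ × 1.762 × 10⁻¹⁵) = 4.839 × 10⁻²¹ kg·m/s.
λ = h/p = 6.626 × 10⁻³⁴ / 4.839 × 10⁻²¹ = 1.37 × 10⁻¹³ m = 137 fm.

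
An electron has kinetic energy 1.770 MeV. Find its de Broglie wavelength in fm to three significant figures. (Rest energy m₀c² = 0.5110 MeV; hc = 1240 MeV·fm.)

Total energy E = KE + m₀c² = 1.770 + 0.5110 = 2.2810 MeV.
(pc)² = E² − (m₀c²)² = (2.2810)² − (0.5110)² = 4.942 MeV², so pc = 2.223 MeV.
λ = hc/(pc) = 1240 MeV·fm / 2.223 MeV = 558 fm.

λ = 558 fm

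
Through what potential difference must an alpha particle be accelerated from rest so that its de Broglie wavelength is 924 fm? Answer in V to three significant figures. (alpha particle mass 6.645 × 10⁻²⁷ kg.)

V = 121 V

p = h/λ = 6.626 × 10⁻³⁴ / 9.240 × 10⁻¹³ = 7.171 × 10⁻²² kg·m/s.
KE = p²/(2m) = 3.869 × 10⁻¹⁷ J.
V = KE/2e = 3.869 × 10⁻¹⁷ / (2 × 1.602 × 10⁻¹⁹) = 121 V.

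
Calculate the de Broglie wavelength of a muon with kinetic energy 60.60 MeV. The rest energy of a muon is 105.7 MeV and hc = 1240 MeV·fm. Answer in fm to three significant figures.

Total energy E = KE + m₀c² = 60.60 + 105.7 = 166.30 MeV.
(pc)² = E² − (m₀c²)² = (166.30)² − (105.7)² = 1.648 × 10⁴ MeV², so pc = 128.4 MeV.
λ = hc/(pc) = 1240 MeV·fm / 128.4 MeV = 9.66 fm.

λ = 9.66 fm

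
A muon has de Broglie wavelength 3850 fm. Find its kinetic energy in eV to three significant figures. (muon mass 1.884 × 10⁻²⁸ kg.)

KE = 491 eV

p = h/λ = 6.626 × 10⁻³⁴ / 3.850 × 10⁻¹² = 1.721 × 10⁻²² kg·m/s.
KE = p²/(2m) = (1.721 × 10⁻²²)² / (2 × 1.884 × 10⁻²⁸) = 7.861 × 10⁻¹⁷ J = 491 eV.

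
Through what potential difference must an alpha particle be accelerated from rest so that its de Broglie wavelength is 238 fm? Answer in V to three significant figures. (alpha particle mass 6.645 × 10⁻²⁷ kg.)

V = 1820 V

p = h/λ = 6.626 × 10⁻³⁴ / 2.380 × 10⁻¹³ = 2.784 × 10⁻²¹ kg·m/s.
KE = p²/(2m) = 5.832 × 10⁻¹⁶ J.
V = KE/2e = 5.832 × 10⁻¹⁶ / (2 × 1.602 × 10⁻¹⁹) = 1820 V.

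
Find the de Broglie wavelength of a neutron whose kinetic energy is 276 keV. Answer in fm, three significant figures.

KE = 276 keV = 4.422 × 10⁻¹⁴ J.
p = √(2mKE) = √(2 × 1.675 × 10⁻²⁷ × 4.422 × 10⁻¹⁴) = 1.217 × 10⁻²⁰ kg·m/s.
λ = h/p = 6.626 × 10⁻³⁴ / 1.217 × 10⁻²⁰ = 5.44 × 10⁻¹⁴ m = 54.4 fm.

λ = 54.4 fm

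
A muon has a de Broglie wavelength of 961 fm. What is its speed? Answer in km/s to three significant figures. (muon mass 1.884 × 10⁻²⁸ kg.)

p = h/λ = 6.626 × 10⁻³⁴ / 9.610 × 10⁻¹³ = 6.895 × 10⁻²² kg·m/s.
v = p/m = 6.895 × 10⁻²² / 1.884 × 10⁻²⁸ = 3.66 × 10⁶ m/s = 3660 km/s.

v = 3660 km/s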